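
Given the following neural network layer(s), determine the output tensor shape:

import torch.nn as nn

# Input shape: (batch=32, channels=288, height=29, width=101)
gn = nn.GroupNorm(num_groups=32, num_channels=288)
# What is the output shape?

Input shape: (32, 288, 29, 101)
Output shape: (32, 288, 29, 101)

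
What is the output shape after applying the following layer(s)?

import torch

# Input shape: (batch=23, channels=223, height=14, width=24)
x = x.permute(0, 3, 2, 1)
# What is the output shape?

Input shape: (23, 223, 14, 24)
Output shape: (23, 24, 14, 223)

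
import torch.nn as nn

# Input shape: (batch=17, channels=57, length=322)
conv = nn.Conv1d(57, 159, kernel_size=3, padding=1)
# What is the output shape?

Input shape: (17, 57, 322)
Output shape: (17, 159, 322)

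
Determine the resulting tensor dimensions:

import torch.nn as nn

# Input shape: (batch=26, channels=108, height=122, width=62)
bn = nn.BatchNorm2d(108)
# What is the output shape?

Input shape: (26, 108, 122, 62)
Output shape: (26, 108, 122, 62)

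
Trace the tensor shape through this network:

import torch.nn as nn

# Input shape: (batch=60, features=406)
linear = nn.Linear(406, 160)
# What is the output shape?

Input shape: (60, 406)
Output shape: (60, 160)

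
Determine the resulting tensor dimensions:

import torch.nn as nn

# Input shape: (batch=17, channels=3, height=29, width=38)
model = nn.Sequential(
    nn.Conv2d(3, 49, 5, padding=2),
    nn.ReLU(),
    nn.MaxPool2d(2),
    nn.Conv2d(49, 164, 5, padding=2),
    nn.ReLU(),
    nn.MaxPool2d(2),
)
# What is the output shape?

Input shape: (17, 3, 29, 38)
  -> after first Conv2d: (17, 49, 29, 38)
  -> after first MaxPool2d: (17, 49, 14, 19)
  -> after second Conv2d: (17, 164, 14, 19)
Output shape: (17, 164, 7, 9)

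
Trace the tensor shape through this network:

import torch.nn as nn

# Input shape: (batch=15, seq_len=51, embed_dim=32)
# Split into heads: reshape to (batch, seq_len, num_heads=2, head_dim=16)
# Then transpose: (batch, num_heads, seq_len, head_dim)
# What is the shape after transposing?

Input shape: (15, 51, 32)
  -> after reshape: (15, 51, 2, 16)
Output shape: (15, 2, 51, 16)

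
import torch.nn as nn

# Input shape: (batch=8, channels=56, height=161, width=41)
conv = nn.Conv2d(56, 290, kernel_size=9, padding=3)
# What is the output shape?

Input shape: (8, 56, 161, 41)
Output shape: (8, 290, 159, 39)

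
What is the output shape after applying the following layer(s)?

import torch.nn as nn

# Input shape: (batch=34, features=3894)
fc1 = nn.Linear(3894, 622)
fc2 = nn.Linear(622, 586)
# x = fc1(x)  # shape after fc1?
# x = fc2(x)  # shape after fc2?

Input shape: (34, 3894)
  -> after fc1: (34, 622)
Output shape: (34, 586)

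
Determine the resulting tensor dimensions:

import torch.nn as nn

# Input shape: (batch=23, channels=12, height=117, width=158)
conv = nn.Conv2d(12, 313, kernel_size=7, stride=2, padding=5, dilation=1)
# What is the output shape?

Input shape: (23, 12, 117, 158)
Output shape: (23, 313, 61, 81)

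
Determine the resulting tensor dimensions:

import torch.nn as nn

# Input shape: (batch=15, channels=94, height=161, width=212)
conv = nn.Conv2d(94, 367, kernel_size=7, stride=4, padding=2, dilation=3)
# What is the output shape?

Input shape: (15, 94, 161, 212)
Output shape: (15, 367, 37, 50)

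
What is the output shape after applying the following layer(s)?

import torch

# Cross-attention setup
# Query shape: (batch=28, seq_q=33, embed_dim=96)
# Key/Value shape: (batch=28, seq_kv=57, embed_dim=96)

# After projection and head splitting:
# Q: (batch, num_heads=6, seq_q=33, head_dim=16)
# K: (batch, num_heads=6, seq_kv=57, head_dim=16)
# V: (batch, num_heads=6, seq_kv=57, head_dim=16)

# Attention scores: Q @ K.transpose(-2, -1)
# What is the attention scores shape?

Input shape: (28, 33, 96)
Output shape: (28, 6, 33, 57)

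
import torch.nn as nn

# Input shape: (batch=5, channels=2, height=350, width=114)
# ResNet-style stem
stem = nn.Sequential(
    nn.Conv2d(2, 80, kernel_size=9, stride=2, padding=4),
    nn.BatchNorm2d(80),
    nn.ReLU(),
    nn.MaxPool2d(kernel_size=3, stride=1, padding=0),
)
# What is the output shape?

Input shape: (5, 2, 350, 114)
  -> after Conv2d 9x9 stride=2: (5, 80, 175, 57)
Output shape: (5, 80, 173, 55)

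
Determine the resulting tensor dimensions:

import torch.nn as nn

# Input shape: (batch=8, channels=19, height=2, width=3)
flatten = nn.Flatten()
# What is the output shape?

Input shape: (8, 19, 2, 3)
Output shape: (8, 114)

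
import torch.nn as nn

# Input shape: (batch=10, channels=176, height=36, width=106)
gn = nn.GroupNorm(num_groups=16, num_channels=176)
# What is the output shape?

Input shape: (10, 176, 36, 106)
Output shape: (10, 176, 36, 106)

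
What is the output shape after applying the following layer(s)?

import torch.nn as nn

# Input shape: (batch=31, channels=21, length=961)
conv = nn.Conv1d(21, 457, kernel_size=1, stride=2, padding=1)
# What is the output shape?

Input shape: (31, 21, 961)
Output shape: (31, 457, 482)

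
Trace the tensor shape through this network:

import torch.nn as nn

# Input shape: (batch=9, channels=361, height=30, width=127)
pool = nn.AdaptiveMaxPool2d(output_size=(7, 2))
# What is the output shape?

Input shape: (9, 361, 30, 127)
Output shape: (9, 361, 7, 2)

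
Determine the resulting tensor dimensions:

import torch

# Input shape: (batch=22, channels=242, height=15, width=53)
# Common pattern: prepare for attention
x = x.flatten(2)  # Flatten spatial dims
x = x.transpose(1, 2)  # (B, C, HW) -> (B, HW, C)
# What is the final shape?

Input shape: (22, 242, 15, 53)
  -> after flatten(2): (22, 242, 795)
Output shape: (22, 795, 242)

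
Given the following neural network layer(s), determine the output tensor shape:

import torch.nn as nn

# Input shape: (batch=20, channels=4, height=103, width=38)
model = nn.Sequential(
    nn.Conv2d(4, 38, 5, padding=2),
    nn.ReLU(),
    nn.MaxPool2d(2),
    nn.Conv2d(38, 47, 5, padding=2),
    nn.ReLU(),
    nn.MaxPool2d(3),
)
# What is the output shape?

Input shape: (20, 4, 103, 38)
  -> after first Conv2d: (20, 38, 103, 38)
  -> after first MaxPool2d: (20, 38, 51, 19)
  -> after second Conv2d: (20, 47, 51, 19)
Output shape: (20, 47, 17, 6)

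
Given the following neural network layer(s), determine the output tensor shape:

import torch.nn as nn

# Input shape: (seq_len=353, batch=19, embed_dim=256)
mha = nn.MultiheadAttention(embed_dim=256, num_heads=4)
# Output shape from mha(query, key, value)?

Input shape: (353, 19, 256)
Output shape: (353, 19, 256)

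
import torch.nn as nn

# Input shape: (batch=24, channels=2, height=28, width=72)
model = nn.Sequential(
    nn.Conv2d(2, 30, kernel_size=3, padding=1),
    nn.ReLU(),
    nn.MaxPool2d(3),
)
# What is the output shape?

Input shape: (24, 2, 28, 72)
  -> after Conv2d: (24, 30, 28, 72)
  -> after ReLU: (24, 30, 28, 72)
Output shape: (24, 30, 9, 24)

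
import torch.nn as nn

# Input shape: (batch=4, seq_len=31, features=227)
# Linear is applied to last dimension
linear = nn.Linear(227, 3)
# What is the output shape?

Input shape: (4, 31, 227)
Output shape: (4, 31, 3)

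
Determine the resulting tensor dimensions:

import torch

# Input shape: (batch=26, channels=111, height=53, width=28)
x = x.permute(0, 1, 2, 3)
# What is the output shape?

Input shape: (26, 111, 53, 28)
Output shape: (26, 111, 53, 28)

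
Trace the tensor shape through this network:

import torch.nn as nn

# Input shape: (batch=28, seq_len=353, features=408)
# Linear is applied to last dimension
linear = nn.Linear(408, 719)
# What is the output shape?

Input shape: (28, 353, 408)
Output shape: (28, 353, 719)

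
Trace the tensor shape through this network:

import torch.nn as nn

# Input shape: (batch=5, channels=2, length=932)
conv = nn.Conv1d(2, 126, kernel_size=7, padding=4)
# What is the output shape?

Input shape: (5, 2, 932)
Output shape: (5, 126, 934)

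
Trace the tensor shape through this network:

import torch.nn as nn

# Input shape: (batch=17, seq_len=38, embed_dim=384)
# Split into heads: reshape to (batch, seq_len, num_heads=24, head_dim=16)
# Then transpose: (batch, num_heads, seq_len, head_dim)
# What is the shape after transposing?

Input shape: (17, 38, 384)
  -> after reshape: (17, 38, 24, 16)
Output shape: (17, 24, 38, 16)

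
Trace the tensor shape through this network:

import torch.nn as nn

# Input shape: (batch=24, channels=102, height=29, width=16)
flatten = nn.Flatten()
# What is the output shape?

Input shape: (24, 102, 29, 16)
Output shape: (24, 47328)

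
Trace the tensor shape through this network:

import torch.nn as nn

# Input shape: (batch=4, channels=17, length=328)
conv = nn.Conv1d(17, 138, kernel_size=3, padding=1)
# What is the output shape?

Input shape: (4, 17, 328)
Output shape: (4, 138, 328)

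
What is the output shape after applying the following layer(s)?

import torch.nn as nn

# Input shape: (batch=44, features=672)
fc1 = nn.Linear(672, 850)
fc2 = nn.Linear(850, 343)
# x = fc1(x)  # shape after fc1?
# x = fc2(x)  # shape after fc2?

Input shape: (44, 672)
  -> after fc1: (44, 850)
Output shape: (44, 343)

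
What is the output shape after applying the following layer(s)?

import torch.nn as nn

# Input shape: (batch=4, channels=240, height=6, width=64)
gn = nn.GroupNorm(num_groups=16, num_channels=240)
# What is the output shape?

Input shape: (4, 240, 6, 64)
Output shape: (4, 240, 6, 64)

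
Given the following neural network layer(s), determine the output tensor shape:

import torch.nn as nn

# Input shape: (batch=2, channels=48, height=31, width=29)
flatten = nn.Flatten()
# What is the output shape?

Input shape: (2, 48, 31, 29)
Output shape: (2, 43152)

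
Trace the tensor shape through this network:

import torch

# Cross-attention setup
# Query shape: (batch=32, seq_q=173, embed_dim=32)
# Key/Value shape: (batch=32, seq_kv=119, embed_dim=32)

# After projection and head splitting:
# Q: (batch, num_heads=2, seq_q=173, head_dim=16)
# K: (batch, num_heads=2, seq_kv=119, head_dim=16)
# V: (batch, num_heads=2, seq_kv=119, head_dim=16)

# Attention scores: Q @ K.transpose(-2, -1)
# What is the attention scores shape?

Input shape: (32, 173, 32)
Output shape: (32, 2, 173, 119)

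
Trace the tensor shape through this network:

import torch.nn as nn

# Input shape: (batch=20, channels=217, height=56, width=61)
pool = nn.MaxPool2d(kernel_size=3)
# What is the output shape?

Input shape: (20, 217, 56, 61)
Output shape: (20, 217, 18, 20)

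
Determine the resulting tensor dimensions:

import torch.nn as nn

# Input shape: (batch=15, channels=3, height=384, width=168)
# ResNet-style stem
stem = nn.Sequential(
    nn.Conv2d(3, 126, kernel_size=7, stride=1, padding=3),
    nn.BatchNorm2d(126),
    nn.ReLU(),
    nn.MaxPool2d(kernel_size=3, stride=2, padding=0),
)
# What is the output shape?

Input shape: (15, 3, 384, 168)
  -> after Conv2d 7x7 stride=1: (15, 126, 384, 168)
Output shape: (15, 126, 191, 83)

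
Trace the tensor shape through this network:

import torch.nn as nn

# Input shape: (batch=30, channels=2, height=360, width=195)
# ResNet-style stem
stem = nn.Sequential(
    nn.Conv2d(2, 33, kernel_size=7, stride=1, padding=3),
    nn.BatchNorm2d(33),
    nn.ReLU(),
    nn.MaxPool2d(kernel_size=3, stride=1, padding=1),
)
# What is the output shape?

Input shape: (30, 2, 360, 195)
  -> after Conv2d 7x7 stride=1: (30, 33, 360, 195)
Output shape: (30, 33, 360, 195)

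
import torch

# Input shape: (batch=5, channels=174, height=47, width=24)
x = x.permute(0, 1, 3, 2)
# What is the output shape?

Input shape: (5, 174, 47, 24)
Output shape: (5, 174, 24, 47)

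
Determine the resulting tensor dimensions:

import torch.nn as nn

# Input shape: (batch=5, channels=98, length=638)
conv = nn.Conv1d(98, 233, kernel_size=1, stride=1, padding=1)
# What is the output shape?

Input shape: (5, 98, 638)
Output shape: (5, 233, 640)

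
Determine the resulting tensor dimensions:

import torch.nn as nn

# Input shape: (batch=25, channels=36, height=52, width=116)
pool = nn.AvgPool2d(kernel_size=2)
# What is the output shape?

Input shape: (25, 36, 52, 116)
Output shape: (25, 36, 26, 58)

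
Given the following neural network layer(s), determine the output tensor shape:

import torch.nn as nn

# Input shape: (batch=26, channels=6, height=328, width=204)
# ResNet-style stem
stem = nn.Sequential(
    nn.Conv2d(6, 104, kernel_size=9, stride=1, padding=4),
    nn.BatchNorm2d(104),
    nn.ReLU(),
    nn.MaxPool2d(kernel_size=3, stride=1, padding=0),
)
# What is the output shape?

Input shape: (26, 6, 328, 204)
  -> after Conv2d 9x9 stride=1: (26, 104, 328, 204)
Output shape: (26, 104, 326, 202)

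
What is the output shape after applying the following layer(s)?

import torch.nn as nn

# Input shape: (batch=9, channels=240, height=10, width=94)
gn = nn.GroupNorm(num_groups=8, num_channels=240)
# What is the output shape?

Input shape: (9, 240, 10, 94)
Output shape: (9, 240, 10, 94)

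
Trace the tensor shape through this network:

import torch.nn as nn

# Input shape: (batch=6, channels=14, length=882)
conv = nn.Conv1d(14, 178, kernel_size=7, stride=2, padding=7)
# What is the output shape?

Input shape: (6, 14, 882)
Output shape: (6, 178, 445)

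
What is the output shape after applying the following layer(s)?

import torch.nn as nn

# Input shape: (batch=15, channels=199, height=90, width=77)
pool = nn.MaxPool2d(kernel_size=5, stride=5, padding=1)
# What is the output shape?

Input shape: (15, 199, 90, 77)
Output shape: (15, 199, 18, 15)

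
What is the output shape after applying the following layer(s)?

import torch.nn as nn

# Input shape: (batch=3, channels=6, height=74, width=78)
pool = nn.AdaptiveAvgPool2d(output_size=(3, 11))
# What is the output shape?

Input shape: (3, 6, 74, 78)
Output shape: (3, 6, 3, 11)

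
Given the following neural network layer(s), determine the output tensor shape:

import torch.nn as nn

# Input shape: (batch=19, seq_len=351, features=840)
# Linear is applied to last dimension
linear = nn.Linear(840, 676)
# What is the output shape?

Input shape: (19, 351, 840)
Output shape: (19, 351, 676)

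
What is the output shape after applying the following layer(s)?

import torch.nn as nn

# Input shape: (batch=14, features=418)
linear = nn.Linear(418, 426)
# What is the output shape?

Input shape: (14, 418)
Output shape: (14, 426)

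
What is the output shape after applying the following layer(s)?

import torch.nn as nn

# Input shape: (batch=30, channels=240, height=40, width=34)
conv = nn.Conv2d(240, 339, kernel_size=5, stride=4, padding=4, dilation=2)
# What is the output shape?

Input shape: (30, 240, 40, 34)
Output shape: (30, 339, 10, 9)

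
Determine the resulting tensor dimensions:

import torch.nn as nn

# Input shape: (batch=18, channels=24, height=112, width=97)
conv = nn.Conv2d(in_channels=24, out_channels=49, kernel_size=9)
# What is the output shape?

Input shape: (18, 24, 112, 97)
Output shape: (18, 49, 104, 89)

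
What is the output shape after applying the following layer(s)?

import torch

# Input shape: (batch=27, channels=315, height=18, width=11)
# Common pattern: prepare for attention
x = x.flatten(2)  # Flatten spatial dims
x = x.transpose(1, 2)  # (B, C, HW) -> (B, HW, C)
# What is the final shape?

Input shape: (27, 315, 18, 11)
  -> after flatten(2): (27, 315, 198)
Output shape: (27, 198, 315)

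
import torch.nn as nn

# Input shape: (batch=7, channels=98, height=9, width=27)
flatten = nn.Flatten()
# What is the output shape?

Input shape: (7, 98, 9, 27)
Output shape: (7, 23814)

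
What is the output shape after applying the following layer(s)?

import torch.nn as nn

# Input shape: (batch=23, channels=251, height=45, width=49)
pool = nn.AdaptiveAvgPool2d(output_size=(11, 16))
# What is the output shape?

Input shape: (23, 251, 45, 49)
Output shape: (23, 251, 11, 16)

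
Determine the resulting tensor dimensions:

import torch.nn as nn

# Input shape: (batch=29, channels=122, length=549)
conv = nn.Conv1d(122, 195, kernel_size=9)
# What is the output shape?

Input shape: (29, 122, 549)
Output shape: (29, 195, 541)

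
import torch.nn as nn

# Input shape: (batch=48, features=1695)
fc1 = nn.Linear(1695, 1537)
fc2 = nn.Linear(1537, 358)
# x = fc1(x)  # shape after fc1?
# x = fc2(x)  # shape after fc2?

Input shape: (48, 1695)
  -> after fc1: (48, 1537)
Output shape: (48, 358)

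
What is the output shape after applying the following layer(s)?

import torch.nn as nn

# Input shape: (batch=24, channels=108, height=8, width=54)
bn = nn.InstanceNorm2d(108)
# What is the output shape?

Input shape: (24, 108, 8, 54)
Output shape: (24, 108, 8, 54)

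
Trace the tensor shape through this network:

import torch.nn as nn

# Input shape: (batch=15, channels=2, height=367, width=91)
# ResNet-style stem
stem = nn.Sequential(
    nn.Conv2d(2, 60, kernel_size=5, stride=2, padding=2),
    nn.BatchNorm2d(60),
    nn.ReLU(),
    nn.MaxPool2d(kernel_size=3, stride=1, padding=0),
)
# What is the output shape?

Input shape: (15, 2, 367, 91)
  -> after Conv2d 5x5 stride=2: (15, 60, 184, 46)
Output shape: (15, 60, 182, 44)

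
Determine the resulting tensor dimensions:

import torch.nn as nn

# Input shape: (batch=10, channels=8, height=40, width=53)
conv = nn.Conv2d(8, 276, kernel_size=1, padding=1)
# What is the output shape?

Input shape: (10, 8, 40, 53)
Output shape: (10, 276, 42, 55)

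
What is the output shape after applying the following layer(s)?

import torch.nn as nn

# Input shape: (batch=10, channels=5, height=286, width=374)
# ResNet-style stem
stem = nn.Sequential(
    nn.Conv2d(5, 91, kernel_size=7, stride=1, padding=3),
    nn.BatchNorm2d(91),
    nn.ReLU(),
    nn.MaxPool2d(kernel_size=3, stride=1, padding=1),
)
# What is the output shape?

Input shape: (10, 5, 286, 374)
  -> after Conv2d 7x7 stride=1: (10, 91, 286, 374)
Output shape: (10, 91, 286, 374)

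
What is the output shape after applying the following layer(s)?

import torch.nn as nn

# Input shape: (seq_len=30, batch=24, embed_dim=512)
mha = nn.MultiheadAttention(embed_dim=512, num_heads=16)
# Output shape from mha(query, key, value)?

Input shape: (30, 24, 512)
Output shape: (30, 24, 512)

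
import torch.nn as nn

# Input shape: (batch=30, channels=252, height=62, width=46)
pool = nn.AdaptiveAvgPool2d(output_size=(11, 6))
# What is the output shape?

Input shape: (30, 252, 62, 46)
Output shape: (30, 252, 11, 6)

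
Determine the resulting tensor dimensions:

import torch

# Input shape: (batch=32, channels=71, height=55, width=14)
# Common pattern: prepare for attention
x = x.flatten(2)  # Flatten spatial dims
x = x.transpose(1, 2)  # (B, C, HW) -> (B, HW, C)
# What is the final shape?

Input shape: (32, 71, 55, 14)
  -> after flatten(2): (32, 71, 770)
Output shape: (32, 770, 71)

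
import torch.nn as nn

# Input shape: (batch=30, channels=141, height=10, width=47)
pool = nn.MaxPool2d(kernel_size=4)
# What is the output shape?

Input shape: (30, 141, 10, 47)
Output shape: (30, 141, 2, 11)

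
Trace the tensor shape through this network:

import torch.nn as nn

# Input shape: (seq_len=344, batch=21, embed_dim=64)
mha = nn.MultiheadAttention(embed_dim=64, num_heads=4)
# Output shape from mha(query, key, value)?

Input shape: (344, 21, 64)
Output shape: (344, 21, 64)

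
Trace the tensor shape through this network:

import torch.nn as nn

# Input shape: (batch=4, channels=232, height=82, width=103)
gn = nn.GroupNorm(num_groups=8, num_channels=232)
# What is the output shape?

Input shape: (4, 232, 82, 103)
Output shape: (4, 232, 82, 103)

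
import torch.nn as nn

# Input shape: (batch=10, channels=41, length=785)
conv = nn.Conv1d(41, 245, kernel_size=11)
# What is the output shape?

Input shape: (10, 41, 785)
Output shape: (10, 245, 775)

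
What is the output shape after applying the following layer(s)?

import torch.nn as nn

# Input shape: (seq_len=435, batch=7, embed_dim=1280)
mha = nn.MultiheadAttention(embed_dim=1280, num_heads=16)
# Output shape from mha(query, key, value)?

Input shape: (435, 7, 1280)
Output shape: (435, 7, 1280)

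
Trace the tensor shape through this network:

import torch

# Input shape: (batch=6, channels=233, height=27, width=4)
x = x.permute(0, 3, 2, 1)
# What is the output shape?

Input shape: (6, 233, 27, 4)
Output shape: (6, 4, 27, 233)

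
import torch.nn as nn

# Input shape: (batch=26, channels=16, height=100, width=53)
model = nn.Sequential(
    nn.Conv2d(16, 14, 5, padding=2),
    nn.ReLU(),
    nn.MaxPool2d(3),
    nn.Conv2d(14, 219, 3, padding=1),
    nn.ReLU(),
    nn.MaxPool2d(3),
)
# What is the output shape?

Input shape: (26, 16, 100, 53)
  -> after first Conv2d: (26, 14, 100, 53)
  -> after first MaxPool2d: (26, 14, 33, 17)
  -> after second Conv2d: (26, 219, 33, 17)
Output shape: (26, 219, 11, 5)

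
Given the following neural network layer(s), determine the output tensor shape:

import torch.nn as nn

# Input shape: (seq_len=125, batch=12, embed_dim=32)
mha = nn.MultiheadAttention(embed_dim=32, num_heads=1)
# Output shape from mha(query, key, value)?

Input shape: (125, 12, 32)
Output shape: (125, 12, 32)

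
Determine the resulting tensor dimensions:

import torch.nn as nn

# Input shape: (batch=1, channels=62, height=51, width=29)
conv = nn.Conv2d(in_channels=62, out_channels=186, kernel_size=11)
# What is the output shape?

Input shape: (1, 62, 51, 29)
Output shape: (1, 186, 41, 19)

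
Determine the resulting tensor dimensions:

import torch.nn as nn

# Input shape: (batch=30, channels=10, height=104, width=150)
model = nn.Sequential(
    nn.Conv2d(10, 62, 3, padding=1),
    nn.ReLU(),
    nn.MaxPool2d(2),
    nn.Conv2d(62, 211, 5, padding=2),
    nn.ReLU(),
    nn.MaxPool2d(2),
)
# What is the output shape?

Input shape: (30, 10, 104, 150)
  -> after first Conv2d: (30, 62, 104, 150)
  -> after first MaxPool2d: (30, 62, 52, 75)
  -> after second Conv2d: (30, 211, 52, 75)
Output shape: (30, 211, 26, 37)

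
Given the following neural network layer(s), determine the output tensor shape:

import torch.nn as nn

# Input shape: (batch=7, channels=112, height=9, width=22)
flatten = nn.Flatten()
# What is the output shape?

Input shape: (7, 112, 9, 22)
Output shape: (7, 22176)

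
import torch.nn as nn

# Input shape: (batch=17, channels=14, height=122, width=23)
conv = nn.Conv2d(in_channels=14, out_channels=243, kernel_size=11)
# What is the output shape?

Input shape: (17, 14, 122, 23)
Output shape: (17, 243, 112, 13)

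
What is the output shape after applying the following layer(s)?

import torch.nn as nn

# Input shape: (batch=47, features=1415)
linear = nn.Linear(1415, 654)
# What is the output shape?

Input shape: (47, 1415)
Output shape: (47, 654)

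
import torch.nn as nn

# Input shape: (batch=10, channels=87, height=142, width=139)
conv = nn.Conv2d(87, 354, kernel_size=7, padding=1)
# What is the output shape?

Input shape: (10, 87, 142, 139)
Output shape: (10, 354, 138, 135)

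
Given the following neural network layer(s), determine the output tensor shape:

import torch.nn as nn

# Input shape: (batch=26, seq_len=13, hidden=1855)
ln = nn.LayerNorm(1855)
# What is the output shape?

Input shape: (26, 13, 1855)
Output shape: (26, 13, 1855)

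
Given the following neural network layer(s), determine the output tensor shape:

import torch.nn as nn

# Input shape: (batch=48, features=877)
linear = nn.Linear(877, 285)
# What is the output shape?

Input shape: (48, 877)
Output shape: (48, 285)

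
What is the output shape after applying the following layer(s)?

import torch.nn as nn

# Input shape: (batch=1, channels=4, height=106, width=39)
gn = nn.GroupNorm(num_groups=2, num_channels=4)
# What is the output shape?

Input shape: (1, 4, 106, 39)
Output shape: (1, 4, 106, 39)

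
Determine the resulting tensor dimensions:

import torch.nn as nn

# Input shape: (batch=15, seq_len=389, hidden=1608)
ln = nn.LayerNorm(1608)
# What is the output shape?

Input shape: (15, 389, 1608)
Output shape: (15, 389, 1608)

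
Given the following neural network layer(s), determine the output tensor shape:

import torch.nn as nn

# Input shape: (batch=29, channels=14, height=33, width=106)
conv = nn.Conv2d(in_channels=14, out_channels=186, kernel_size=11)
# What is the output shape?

Input shape: (29, 14, 33, 106)
Output shape: (29, 186, 23, 96)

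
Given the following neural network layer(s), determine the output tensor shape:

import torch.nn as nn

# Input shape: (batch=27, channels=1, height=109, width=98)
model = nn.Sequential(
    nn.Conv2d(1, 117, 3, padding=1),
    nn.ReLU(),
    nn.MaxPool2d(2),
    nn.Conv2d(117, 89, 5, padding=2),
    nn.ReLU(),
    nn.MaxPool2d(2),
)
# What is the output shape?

Input shape: (27, 1, 109, 98)
  -> after first Conv2d: (27, 117, 109, 98)
  -> after first MaxPool2d: (27, 117, 54, 49)
  -> after second Conv2d: (27, 89, 54, 49)
Output shape: (27, 89, 27, 24)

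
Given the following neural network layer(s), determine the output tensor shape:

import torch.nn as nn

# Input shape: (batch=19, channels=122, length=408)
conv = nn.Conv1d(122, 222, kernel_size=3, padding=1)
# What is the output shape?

Input shape: (19, 122, 408)
Output shape: (19, 222, 408)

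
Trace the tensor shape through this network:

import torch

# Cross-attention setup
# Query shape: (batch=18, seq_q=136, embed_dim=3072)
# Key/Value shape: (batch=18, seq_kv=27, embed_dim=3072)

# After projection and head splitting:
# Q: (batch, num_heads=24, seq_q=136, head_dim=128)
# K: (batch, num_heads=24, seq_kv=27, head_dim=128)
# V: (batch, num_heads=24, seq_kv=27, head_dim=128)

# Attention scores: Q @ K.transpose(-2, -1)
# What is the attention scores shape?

Input shape: (18, 136, 3072)
Output shape: (18, 24, 136, 27)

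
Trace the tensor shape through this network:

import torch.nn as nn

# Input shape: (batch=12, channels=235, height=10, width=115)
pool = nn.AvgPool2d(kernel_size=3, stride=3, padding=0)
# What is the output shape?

Input shape: (12, 235, 10, 115)
Output shape: (12, 235, 3, 38)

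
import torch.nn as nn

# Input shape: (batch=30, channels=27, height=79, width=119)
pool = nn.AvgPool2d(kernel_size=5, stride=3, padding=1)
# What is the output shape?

Input shape: (30, 27, 79, 119)
Output shape: (30, 27, 26, 39)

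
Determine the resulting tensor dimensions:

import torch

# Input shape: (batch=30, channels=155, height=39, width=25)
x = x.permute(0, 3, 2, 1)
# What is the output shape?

Input shape: (30, 155, 39, 25)
Output shape: (30, 25, 39, 155)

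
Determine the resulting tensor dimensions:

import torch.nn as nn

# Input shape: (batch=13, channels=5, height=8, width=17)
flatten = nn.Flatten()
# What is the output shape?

Input shape: (13, 5, 8, 17)
Output shape: (13, 680)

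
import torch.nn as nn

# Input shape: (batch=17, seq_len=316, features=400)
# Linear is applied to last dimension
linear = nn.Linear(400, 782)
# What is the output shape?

Input shape: (17, 316, 400)
Output shape: (17, 316, 782)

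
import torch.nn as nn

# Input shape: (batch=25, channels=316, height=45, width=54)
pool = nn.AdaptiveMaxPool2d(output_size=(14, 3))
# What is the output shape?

Input shape: (25, 316, 45, 54)
Output shape: (25, 316, 14, 3)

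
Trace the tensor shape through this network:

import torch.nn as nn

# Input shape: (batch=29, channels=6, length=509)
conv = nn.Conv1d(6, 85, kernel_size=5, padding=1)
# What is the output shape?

Input shape: (29, 6, 509)
Output shape: (29, 85, 507)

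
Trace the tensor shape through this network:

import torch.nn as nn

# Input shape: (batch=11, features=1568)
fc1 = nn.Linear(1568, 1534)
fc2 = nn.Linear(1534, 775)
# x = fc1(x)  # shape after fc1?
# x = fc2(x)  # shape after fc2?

Input shape: (11, 1568)
  -> after fc1: (11, 1534)
Output shape: (11, 775)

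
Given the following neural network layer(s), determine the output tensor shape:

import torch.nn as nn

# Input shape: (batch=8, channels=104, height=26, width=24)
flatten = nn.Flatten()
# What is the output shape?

Input shape: (8, 104, 26, 24)
Output shape: (8, 64896)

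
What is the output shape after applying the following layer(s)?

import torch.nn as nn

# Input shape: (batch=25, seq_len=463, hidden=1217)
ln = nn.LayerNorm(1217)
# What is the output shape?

Input shape: (25, 463, 1217)
Output shape: (25, 463, 1217)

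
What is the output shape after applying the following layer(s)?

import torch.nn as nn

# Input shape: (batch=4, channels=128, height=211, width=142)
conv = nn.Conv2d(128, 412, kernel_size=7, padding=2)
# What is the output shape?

Input shape: (4, 128, 211, 142)
Output shape: (4, 412, 209, 140)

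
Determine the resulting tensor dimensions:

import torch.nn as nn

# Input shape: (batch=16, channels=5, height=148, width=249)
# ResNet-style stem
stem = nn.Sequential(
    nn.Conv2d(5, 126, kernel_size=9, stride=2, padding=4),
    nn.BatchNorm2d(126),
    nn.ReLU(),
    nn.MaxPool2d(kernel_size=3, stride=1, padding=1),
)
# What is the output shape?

Input shape: (16, 5, 148, 249)
  -> after Conv2d 9x9 stride=2: (16, 126, 74, 125)
Output shape: (16, 126, 74, 125)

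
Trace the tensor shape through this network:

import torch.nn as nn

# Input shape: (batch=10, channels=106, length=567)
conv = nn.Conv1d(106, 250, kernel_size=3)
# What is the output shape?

Input shape: (10, 106, 567)
Output shape: (10, 250, 565)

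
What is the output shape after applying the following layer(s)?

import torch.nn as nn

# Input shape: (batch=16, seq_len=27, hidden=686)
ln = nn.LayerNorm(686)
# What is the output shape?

Input shape: (16, 27, 686)
Output shape: (16, 27, 686)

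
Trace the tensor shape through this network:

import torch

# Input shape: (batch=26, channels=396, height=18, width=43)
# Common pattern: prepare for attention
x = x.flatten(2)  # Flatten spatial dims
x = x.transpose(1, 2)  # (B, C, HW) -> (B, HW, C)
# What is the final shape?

Input shape: (26, 396, 18, 43)
  -> after flatten(2): (26, 396, 774)
Output shape: (26, 774, 396)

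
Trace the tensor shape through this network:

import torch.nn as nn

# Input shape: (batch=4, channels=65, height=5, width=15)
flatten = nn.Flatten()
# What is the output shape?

Input shape: (4, 65, 5, 15)
Output shape: (4, 4875)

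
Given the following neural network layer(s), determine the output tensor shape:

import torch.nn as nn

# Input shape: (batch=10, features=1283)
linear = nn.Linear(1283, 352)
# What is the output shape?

Input shape: (10, 1283)
Output shape: (10, 352)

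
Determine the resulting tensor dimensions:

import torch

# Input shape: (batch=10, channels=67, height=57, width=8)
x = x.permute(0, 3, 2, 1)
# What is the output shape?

Input shape: (10, 67, 57, 8)
Output shape: (10, 8, 57, 67)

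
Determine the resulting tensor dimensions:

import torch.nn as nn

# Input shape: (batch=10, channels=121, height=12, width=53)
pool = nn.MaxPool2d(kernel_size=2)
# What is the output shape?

Input shape: (10, 121, 12, 53)
Output shape: (10, 121, 6, 26)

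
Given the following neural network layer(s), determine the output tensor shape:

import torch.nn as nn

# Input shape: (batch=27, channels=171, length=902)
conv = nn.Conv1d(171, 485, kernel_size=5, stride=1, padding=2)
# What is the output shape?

Input shape: (27, 171, 902)
Output shape: (27, 485, 902)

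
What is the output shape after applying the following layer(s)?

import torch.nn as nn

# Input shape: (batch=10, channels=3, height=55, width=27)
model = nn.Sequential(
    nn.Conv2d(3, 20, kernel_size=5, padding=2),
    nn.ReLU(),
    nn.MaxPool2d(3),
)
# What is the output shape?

Input shape: (10, 3, 55, 27)
  -> after Conv2d: (10, 20, 55, 27)
  -> after ReLU: (10, 20, 55, 27)
Output shape: (10, 20, 18, 9)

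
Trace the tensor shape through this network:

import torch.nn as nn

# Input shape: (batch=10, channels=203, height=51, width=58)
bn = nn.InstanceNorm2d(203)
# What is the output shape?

Input shape: (10, 203, 51, 58)
Output shape: (10, 203, 51, 58)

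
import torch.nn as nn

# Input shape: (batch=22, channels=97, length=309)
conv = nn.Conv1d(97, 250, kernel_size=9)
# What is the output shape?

Input shape: (22, 97, 309)
Output shape: (22, 250, 301)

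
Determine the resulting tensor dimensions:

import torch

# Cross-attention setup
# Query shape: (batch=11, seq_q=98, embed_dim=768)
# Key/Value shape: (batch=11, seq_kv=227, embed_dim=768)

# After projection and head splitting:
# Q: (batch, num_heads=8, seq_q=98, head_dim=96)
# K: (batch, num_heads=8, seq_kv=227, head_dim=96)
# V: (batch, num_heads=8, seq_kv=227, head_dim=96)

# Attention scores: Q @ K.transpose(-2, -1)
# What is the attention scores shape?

Input shape: (11, 98, 768)
Output shape: (11, 8, 98, 227)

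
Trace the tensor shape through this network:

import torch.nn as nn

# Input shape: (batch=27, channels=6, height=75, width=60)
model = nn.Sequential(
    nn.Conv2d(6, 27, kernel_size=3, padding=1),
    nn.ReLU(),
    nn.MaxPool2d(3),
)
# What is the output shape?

Input shape: (27, 6, 75, 60)
  -> after Conv2d: (27, 27, 75, 60)
  -> after ReLU: (27, 27, 75, 60)
Output shape: (27, 27, 25, 20)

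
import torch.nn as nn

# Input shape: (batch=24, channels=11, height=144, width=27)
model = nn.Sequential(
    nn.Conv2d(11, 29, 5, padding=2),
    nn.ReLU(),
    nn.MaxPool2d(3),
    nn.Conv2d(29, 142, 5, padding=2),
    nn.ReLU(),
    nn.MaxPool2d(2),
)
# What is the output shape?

Input shape: (24, 11, 144, 27)
  -> after first Conv2d: (24, 29, 144, 27)
  -> after first MaxPool2d: (24, 29, 48, 9)
  -> after second Conv2d: (24, 142, 48, 9)
Output shape: (24, 142, 24, 4)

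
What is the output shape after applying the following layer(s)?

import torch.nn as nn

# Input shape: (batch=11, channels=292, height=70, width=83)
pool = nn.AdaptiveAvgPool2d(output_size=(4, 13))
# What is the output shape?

Input shape: (11, 292, 70, 83)
Output shape: (11, 292, 4, 13)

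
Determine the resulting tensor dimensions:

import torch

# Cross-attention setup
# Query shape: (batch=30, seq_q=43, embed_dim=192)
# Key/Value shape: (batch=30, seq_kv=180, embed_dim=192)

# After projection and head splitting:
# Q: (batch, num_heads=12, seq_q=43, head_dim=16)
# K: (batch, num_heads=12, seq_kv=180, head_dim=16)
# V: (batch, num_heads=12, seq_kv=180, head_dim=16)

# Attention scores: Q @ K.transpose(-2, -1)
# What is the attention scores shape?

Input shape: (30, 43, 192)
Output shape: (30, 12, 43, 180)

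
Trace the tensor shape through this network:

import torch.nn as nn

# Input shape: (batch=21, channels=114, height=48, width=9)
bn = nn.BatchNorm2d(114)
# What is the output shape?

Input shape: (21, 114, 48, 9)
Output shape: (21, 114, 48, 9)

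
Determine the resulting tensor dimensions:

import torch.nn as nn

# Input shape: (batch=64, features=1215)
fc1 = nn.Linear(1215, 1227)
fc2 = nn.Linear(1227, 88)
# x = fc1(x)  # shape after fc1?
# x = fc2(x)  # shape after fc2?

Input shape: (64, 1215)
  -> after fc1: (64, 1227)
Output shape: (64, 88)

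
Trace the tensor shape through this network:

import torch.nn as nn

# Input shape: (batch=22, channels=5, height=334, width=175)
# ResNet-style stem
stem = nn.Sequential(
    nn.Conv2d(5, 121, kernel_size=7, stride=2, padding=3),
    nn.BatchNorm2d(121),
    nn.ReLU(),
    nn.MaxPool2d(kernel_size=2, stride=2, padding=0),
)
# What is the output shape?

Input shape: (22, 5, 334, 175)
  -> after Conv2d 7x7 stride=2: (22, 121, 167, 88)
Output shape: (22, 121, 83, 44)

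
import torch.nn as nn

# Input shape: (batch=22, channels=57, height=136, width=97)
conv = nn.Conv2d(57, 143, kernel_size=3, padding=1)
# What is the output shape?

Input shape: (22, 57, 136, 97)
Output shape: (22, 143, 136, 97)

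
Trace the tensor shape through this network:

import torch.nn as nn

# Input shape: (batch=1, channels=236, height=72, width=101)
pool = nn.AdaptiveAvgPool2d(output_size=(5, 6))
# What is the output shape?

Input shape: (1, 236, 72, 101)
Output shape: (1, 236, 5, 6)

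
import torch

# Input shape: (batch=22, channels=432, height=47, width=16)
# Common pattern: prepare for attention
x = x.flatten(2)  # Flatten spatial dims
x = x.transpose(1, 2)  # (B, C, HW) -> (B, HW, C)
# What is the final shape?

Input shape: (22, 432, 47, 16)
  -> after flatten(2): (22, 432, 752)
Output shape: (22, 752, 432)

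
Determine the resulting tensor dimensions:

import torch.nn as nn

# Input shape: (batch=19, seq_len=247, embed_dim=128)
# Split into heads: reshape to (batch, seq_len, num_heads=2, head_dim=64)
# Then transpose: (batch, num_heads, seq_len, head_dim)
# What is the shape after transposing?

Input shape: (19, 247, 128)
  -> after reshape: (19, 247, 2, 64)
Output shape: (19, 2, 247, 64)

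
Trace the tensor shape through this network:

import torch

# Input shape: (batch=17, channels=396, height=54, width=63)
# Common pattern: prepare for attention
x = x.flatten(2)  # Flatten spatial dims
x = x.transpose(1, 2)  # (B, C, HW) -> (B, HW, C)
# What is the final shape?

Input shape: (17, 396, 54, 63)
  -> after flatten(2): (17, 396, 3402)
Output shape: (17, 3402, 396)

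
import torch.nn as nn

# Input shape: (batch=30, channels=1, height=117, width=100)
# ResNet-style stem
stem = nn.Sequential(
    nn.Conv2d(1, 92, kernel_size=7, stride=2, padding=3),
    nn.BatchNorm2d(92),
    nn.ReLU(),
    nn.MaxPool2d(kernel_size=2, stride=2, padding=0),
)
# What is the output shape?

Input shape: (30, 1, 117, 100)
  -> after Conv2d 7x7 stride=2: (30, 92, 59, 50)
Output shape: (30, 92, 29, 25)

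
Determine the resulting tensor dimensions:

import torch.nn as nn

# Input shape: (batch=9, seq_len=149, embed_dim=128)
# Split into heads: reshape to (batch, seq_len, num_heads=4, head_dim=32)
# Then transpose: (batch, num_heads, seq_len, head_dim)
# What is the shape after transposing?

Input shape: (9, 149, 128)
  -> after reshape: (9, 149, 4, 32)
Output shape: (9, 4, 149, 32)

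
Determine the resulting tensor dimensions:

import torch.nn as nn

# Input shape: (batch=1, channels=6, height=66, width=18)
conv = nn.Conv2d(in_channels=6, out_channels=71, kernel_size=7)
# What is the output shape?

Input shape: (1, 6, 66, 18)
Output shape: (1, 71, 60, 12)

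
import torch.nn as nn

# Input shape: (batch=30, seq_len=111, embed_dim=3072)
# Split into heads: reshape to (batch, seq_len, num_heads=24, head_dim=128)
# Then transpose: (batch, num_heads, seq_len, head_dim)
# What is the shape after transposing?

Input shape: (30, 111, 3072)
  -> after reshape: (30, 111, 24, 128)
Output shape: (30, 24, 111, 128)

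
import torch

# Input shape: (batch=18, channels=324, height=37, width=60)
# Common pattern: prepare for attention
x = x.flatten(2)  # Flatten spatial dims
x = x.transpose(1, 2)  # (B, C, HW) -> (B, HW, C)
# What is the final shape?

Input shape: (18, 324, 37, 60)
  -> after flatten(2): (18, 324, 2220)
Output shape: (18, 2220, 324)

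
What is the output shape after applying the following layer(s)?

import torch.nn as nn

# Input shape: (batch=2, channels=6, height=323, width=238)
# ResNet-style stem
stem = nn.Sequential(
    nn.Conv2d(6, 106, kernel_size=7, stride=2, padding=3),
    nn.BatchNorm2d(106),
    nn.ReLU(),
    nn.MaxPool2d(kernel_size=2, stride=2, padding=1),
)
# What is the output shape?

Input shape: (2, 6, 323, 238)
  -> after Conv2d 7x7 stride=2: (2, 106, 162, 119)
Output shape: (2, 106, 82, 60)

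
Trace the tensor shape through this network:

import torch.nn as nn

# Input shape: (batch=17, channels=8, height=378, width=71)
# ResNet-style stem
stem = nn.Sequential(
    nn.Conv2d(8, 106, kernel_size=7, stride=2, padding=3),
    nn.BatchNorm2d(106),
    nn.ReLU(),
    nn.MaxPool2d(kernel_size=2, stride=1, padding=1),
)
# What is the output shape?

Input shape: (17, 8, 378, 71)
  -> after Conv2d 7x7 stride=2: (17, 106, 189, 36)
Output shape: (17, 106, 190, 37)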